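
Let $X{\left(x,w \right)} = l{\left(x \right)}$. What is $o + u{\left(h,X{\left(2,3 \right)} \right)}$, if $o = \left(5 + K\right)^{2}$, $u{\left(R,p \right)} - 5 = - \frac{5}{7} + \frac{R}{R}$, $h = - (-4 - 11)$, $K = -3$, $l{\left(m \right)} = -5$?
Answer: $\frac{65}{7} \approx 9.2857$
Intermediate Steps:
$h = 15$ ($h = - (-4 - 11) = \left(-1\right) \left(-15\right) = 15$)
$X{\left(x,w \right)} = -5$
$u{\left(R,p \right)} = \frac{37}{7}$ ($u{\left(R,p \right)} = 5 + \left(- \frac{5}{7} + \frac{R}{R}\right) = 5 + \left(\left(-5\right) \frac{1}{7} + 1\right) = 5 + \left(- \frac{5}{7} + 1\right) = 5 + \frac{2}{7} = \frac{37}{7}$)
$o = 4$ ($o = \left(5 - 3\right)^{2} = 2^{2} = 4$)
$o + u{\left(h,X{\left(2,3 \right)} \right)} = 4 + \frac{37}{7} = \frac{65}{7}$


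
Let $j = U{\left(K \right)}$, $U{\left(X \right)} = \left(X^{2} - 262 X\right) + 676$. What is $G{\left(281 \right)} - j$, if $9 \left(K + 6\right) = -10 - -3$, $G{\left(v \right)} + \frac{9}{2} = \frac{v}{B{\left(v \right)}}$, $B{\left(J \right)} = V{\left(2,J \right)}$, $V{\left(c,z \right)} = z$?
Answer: $- \frac{405197}{162} \approx -2501.2$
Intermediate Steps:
$B{\left(J \right)} = J$
$G{\left(v \right)} = - \frac{7}{2}$ ($G{\left(v \right)} = - \frac{9}{2} + \frac{v}{v} = - \frac{9}{2} + 1 = - \frac{7}{2}$)
$K = - \frac{61}{9}$ ($K = -6 + \frac{-10 - -3}{9} = -6 + \frac{-10 + 3}{9} = -6 + \frac{1}{9} \left(-7\right) = -6 - \frac{7}{9} = - \frac{61}{9} \approx -6.7778$)
$U{\left(X \right)} = 676 + X^{2} - 262 X$
$j = \frac{202315}{81}$ ($j = 676 + \left(- \frac{61}{9}\right)^{2} - - \frac{15982}{9} = 676 + \frac{3721}{81} + \frac{15982}{9} = \frac{202315}{81} \approx 2497.7$)
$G{\left(281 \right)} - j = - \frac{7}{2} - \frac{202315}{81} = - \frac{405197}{162}$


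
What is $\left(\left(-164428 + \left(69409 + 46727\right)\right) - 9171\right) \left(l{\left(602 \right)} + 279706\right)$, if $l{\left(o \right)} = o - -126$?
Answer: $-16114578942$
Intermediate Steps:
$l{\left(o \right)} = 126 + o$ ($l{\left(o \right)} = o + 126 = 126 + o$)
$\left(\left(-164428 + \left(69409 + 46727\right)\right) - 9171\right) \left(l{\left(602 \right)} + 279706\right) = \left(\left(-164428 + \left(69409 + 46727\right)\right) - 9171\right) \left(\left(126 + 602\right) + 279706\right) = \left(\left(-164428 + 116136\right) - 9171\right) \left(728 + 279706\right) = \left(-48292 - 9171\right) 280434 = \left(-57463\right) 280434 = -16114578942$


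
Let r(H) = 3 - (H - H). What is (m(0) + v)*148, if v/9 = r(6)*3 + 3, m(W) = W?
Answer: 15984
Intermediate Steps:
r(H) = 3 (r(H) = 3 - 1*0 = 3 + 0 = 3)
v = 108 (v = 9*(3*3 + 3) = 9*(9 + 3) = 9*12 = 108)
(m(0) + v)*148 = (0 + 108)*148 = 108*148 = 15984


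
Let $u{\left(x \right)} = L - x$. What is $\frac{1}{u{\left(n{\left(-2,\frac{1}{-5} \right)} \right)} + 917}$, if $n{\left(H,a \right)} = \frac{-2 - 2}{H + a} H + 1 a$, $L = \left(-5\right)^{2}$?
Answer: $\frac{55}{52021} \approx 0.0010573$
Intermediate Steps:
$L = 25$
$n{\left(H,a \right)} = a - \frac{4 H}{H + a}$ ($n{\left(H,a \right)} = - \frac{4}{H + a} H + a = - \frac{4 H}{H + a} + a = a - \frac{4 H}{H + a}$)
$u{\left(x \right)} = 25 - x$
$\frac{1}{u{\left(n{\left(-2,\frac{1}{-5} \right)} \right)} + 917} = \frac{1}{\left(25 - \frac{\left(\frac{1}{-5}\right)^{2} - -8 - \frac{2}{-5}}{-2 + \frac{1}{-5}}\right) + 917} = \frac{1}{\left(25 - \frac{\left(- \frac{1}{5}\right)^{2} + 8 - - \frac{2}{5}}{-2 - \frac{1}{5}}\right) + 917} = \frac{1}{\left(25 - \frac{\frac{1}{25} + 8 + \frac{2}{5}}{- \frac{11}{5}}\right) + 917} = \frac{1}{\left(25 - \left(- \frac{5}{11}\right) \frac{211}{25}\right) + 917} = \frac{1}{\left(25 - - \frac{211}{55}\right) + 917} = \frac{1}{\left(25 + \frac{211}{55}\right) + 917} = \frac{1}{\frac{1586}{55} + 917} = \frac{1}{\frac{52021}{55}} = \frac{55}{52021}$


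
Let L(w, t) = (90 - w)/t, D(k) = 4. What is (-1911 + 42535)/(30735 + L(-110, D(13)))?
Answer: 40624/30785 ≈ 1.3196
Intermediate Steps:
L(w, t) = (90 - w)/t
(-1911 + 42535)/(30735 + L(-110, D(13))) = (-1911 + 42535)/(30735 + (90 - 1*(-110))/4) = 40624/(30735 + (90 + 110)/4) = 40624/(30735 + (¼)*200) = 40624/(30735 + 50) = 40624/30785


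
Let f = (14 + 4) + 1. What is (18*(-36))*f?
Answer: -12312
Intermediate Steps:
f = 19 (f = 18 + 1 = 19)
(18*(-36))*f = (18*(-36))*19 = -648*19 = -12312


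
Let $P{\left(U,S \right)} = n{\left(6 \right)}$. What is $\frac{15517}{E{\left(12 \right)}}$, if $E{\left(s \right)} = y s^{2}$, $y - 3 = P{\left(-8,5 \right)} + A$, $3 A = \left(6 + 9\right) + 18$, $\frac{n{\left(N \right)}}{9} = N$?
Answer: $\frac{15517}{9792} \approx 1.5847$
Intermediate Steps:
$n{\left(N \right)} = 9 N$
$P{\left(U,S \right)} = 54$ ($P{\left(U,S \right)} = 9 \cdot 6 = 54$)
$A = 11$ ($A = \frac{\left(6 + 9\right) + 18}{3} = \frac{15 + 18}{3} = \frac{1}{3} \cdot 33 = 11$)
$y = 68$ ($y = 3 + \left(54 + 11\right) = 3 + 65 = 68$)
$E{\left(s \right)} = 68 s^{2}$
$\frac{15517}{E{\left(12 \right)}} = \frac{15517}{68 \cdot 12^{2}} = \frac{15517}{68 \cdot 144} = \frac{15517}{9792}$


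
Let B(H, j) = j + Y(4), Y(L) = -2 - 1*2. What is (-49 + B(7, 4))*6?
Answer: -294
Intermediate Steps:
Y(L) = -4 (Y(L) = -2 - 2 = -4)
B(H, j) = -4 + j (B(H, j) = j - 4 = -4 + j)
(-49 + B(7, 4))*6 = (-49 + (-4 + 4))*6 = (-49 + 0)*6 = -49*6 = -294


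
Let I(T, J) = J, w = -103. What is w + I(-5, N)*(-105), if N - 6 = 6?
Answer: -1363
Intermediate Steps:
N = 12 (N = 6 + 6 = 12)
w + I(-5, N)*(-105) = -103 + 12*(-105) = -103 - 1260 = -1363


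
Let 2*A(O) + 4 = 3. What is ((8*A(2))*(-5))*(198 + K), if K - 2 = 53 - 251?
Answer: 40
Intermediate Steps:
A(O) = -½ (A(O) = -2 + (½)*3 = -2 + 3/2 = -½)
K = -196 (K = 2 + (53 - 251) = 2 - 198 = -196)
((8*A(2))*(-5))*(198 + K) = ((8*(-½))*(-5))*(198 - 196) = -4*(-5)*2 = 20*2 = 40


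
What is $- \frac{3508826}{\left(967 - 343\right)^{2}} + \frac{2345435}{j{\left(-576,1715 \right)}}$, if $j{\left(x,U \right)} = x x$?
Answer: $- \frac{108892429}{56070144} \approx -1.9421$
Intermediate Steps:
$j{\left(x,U \right)} = x^{2}$
$- \frac{3508826}{\left(967 - 343\right)^{2}} + \frac{2345435}{j{\left(-576,1715 \right)}} = - \frac{3508826}{\left(967 - 343\right)^{2}} + \frac{2345435}{\left(-576\right)^{2}} = - \frac{3508826}{624^{2}} + \frac{2345435}{331776} = - \frac{3508826}{389376} + 2345435 \cdot \frac{1}{331776} = \left(-3508826\right) \frac{1}{389376} + \frac{2345435}{331776} = - \frac{1754413}{194688} + \frac{2345435}{331776} = - \frac{108892429}{56070144}$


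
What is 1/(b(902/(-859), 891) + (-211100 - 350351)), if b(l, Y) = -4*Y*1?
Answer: -1/565015 ≈ -1.7699e-6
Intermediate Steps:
b(l, Y) = -4*Y
1/(b(902/(-859), 891) + (-211100 - 350351)) = 1/(-4*891 + (-211100 - 350351)) = 1/(-3564 - 561451) = 1/(-565015) = -1/565015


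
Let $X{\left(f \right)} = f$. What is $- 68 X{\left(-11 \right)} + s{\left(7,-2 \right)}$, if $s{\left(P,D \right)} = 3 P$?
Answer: $769$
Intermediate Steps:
$- 68 X{\left(-11 \right)} + s{\left(7,-2 \right)} = \left(-68\right) \left(-11\right) + 3 \cdot 7 = 748 + 21 = 769$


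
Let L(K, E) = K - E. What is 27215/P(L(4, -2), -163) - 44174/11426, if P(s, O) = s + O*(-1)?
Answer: 151746592/965497 ≈ 157.17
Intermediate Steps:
P(s, O) = s - O
27215/P(L(4, -2), -163) - 44174/11426 = 27215/((4 - 1*(-2)) - 1*(-163)) - 44174/11426 = 27215/((4 + 2) + 163) - 44174*1/11426 = 27215/(6 + 163) - 22087/5713 = 27215/169 - 22087/5713 = 151746592/965497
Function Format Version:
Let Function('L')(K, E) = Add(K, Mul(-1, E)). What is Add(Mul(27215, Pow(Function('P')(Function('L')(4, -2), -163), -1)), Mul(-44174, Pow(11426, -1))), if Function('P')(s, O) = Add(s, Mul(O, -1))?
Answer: Rational(151746592, 965497) ≈ 157.17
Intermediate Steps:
Function('P')(s, O) = Add(s, Mul(-1, O))
Add(Mul(27215, Pow(Function('P')(Function('L')(4, -2), -163), -1)), Mul(-44174, Pow(11426, -1))) = Add(Mul(27215, Pow(Add(Add(4, Mul(-1, -2)), Mul(-1, -163)), -1)), Mul(-44174, Pow(11426, -1))) = Add(Mul(27215, Pow(Add(Add(4, 2), 163), -1)), Mul(-44174, Rational(1, 11426))) = Add(Mul(27215, Pow(Add(6, 163), -1)), Rational(-22087, 5713)) = Add(Mul(27215, Pow(169, -1)), Rational(-22087, 5713)) = Add(Mul(27215, Rational(1, 169)), Rational(-22087, 5713)) = Add(Rational(27215, 169), Rational(-22087, 5713)) = Rational(151746592, 965497)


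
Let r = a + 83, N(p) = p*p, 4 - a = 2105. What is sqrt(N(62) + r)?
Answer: sqrt(1826) ≈ 42.732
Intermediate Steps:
a = -2101 (a = 4 - 1*2105 = 4 - 2105 = -2101)
N(p) = p**2
r = -2018 (r = -2101 + 83 = -2018)
sqrt(N(62) + r) = sqrt(62**2 - 2018) = sqrt(3844 - 2018) = sqrt(1826)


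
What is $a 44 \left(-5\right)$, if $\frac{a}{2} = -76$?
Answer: $33440$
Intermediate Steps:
$a = -152$ ($a = 2 \left(-76\right) = -152$)
$a 44 \left(-5\right) = \left(-152\right) 44 \left(-5\right) = \left(-6688\right) \left(-5\right) = 33440$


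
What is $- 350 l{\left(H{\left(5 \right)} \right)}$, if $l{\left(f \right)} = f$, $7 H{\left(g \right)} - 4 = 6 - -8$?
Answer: $-900$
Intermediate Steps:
$H{\left(g \right)} = \frac{18}{7}$ ($H{\left(g \right)} = \frac{4}{7} + \frac{6 - -8}{7} = \frac{4}{7} + \frac{6 + 8}{7} = \frac{4}{7} + \frac{1}{7} \cdot 14 = \frac{4}{7} + 2 = \frac{18}{7}$)
$- 350 l{\left(H{\left(5 \right)} \right)} = \left(-350\right) \frac{18}{7} = -900$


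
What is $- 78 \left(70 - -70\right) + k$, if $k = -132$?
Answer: $-11052$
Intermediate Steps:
$- 78 \left(70 - -70\right) + k = - 78 \left(70 - -70\right) - 132 = - 78 \left(70 + 70\right) - 132 = \left(-78\right) 140 - 132 = -10920 - 132 = -11052$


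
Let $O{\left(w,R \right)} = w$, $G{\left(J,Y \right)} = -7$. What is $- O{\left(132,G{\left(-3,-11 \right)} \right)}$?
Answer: $-132$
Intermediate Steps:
$- O{\left(132,G{\left(-3,-11 \right)} \right)} = \left(-1\right) 132 = -132$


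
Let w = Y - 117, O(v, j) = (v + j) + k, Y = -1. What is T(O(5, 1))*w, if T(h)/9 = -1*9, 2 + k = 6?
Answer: 9558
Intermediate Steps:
k = 4 (k = -2 + 6 = 4)
O(v, j) = 4 + j + v (O(v, j) = (v + j) + 4 = (j + v) + 4 = 4 + j + v)
T(h) = -81 (T(h) = 9*(-1*9) = 9*(-9) = -81)
w = -118 (w = -1 - 117 = -118)
T(O(5, 1))*w = -81*(-118) = 9558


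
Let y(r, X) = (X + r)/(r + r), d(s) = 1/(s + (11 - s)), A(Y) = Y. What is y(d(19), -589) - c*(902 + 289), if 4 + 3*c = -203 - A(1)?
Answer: 79337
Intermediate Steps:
c = -208/3 (c = -4/3 + (-203 - 1*1)/3 = -4/3 + (-203 - 1)/3 = -4/3 + (⅓)*(-204) = -4/3 - 68 = -208/3 ≈ -69.333)
d(s) = 1/11
y(r, X) = (X + r)/(2*r) (y(r, X) = (X + r)/((2*r)) = (X + r)*(1/(2*r)) = (X + r)/(2*r))
y(d(19), -589) - c*(902 + 289) = (-589 + 1/11)/(2*(1/11)) - (-208)*(902 + 289)/3 = (½)*11*(-6478/11) - (-208)*1191/3 = -3239 - 1*(-82576) = -3239 + 82576 = 79337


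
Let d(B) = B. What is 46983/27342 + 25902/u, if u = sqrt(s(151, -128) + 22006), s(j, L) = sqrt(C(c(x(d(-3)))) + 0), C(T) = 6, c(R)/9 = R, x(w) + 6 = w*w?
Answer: 15661/9114 + 25902/sqrt(22006 + sqrt(6)) ≈ 176.32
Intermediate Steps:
x(w) = -6 + w**2 (x(w) = -6 + w*w = -6 + w**2)
c(R) = 9*R
s(j, L) = sqrt(6) (s(j, L) = sqrt(6 + 0) = sqrt(6))
u = sqrt(22006 + sqrt(6)) (u = sqrt(sqrt(6) + 22006) = sqrt(22006 + sqrt(6)) ≈ 148.35)
46983/27342 + 25902/u = 46983/27342 + 25902/(sqrt(22006 + sqrt(6))) = 46983*(1/27342) + 25902/sqrt(22006 + sqrt(6)) = 15661/9114 + 25902/sqrt(22006 + sqrt(6))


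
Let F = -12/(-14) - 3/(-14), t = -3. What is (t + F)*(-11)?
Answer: 297/14 ≈ 21.214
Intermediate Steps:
F = 15/14 (F = -12*(-1/14) - 3*(-1/14) = 6/7 + 3/14 = 15/14 ≈ 1.0714)
(t + F)*(-11) = (-3 + 15/14)*(-11) = -27/14*(-11) = 297/14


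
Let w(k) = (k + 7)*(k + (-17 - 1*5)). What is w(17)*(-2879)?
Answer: 345480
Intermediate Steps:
w(k) = (-22 + k)*(7 + k) (w(k) = (7 + k)*(k + (-17 - 5)) = (7 + k)*(k - 22) = (7 + k)*(-22 + k) = (-22 + k)*(7 + k))
w(17)*(-2879) = (-154 + 17**2 - 15*17)*(-2879) = (-154 + 289 - 255)*(-2879) = -120*(-2879) = 345480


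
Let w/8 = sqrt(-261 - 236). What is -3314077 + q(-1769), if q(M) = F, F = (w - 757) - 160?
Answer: -3314994 + 8*I*sqrt(497) ≈ -3.315e+6 + 178.35*I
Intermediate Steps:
w = 8*I*sqrt(497) (w = 8*sqrt(-261 - 236) = 8*sqrt(-497) = 8*(I*sqrt(497)) = 8*I*sqrt(497) ≈ 178.35*I)
F = -917 + 8*I*sqrt(497) (F = (8*I*sqrt(497) - 757) - 160 = (-757 + 8*I*sqrt(497)) - 160 = -917 + 8*I*sqrt(497) ≈ -917.0 + 178.35*I)
q(M) = -917 + 8*I*sqrt(497)
-3314077 + q(-1769) = -3314077 + (-917 + 8*I*sqrt(497)) = -3314994 + 8*I*sqrt(497)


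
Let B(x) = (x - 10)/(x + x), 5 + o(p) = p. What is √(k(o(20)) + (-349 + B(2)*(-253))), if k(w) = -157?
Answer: 0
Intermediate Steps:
o(p) = -5 + p
B(x) = (-10 + x)/(2*x) (B(x) = (-10 + x)/((2*x)) = (-10 + x)*(1/(2*x)) = (-10 + x)/(2*x))
√(k(o(20)) + (-349 + B(2)*(-253))) = √(-157 + (-349 + ((½)*(-10 + 2)/2)*(-253))) = √(-157 + (-349 + ((½)*(½)*(-8))*(-253))) = √(-157 + (-349 - 2*(-253))) = √(-157 + (-349 + 506)) = √(-157 + 157) = √0 = 0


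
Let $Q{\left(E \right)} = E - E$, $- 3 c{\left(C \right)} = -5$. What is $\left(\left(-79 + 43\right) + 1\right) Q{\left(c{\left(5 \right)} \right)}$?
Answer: $0$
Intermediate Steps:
$c{\left(C \right)} = \frac{5}{3}$ ($c{\left(C \right)} = \left(- \frac{1}{3}\right) \left(-5\right) = \frac{5}{3}$)
$Q{\left(E \right)} = 0$
$\left(\left(-79 + 43\right) + 1\right) Q{\left(c{\left(5 \right)} \right)} = \left(\left(-79 + 43\right) + 1\right) 0 = \left(-36 + 1\right) 0 = \left(-35\right) 0 = 0$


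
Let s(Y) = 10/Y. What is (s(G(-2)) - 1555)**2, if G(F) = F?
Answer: 2433600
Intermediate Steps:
(s(G(-2)) - 1555)**2 = (10/(-2) - 1555)**2 = (10*(-1/2) - 1555)**2 = (-5 - 1555)**2 = (-1560)**2 = 2433600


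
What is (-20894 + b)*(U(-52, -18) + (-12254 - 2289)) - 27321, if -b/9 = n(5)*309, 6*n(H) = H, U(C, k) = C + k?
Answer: 678324657/2 ≈ 3.3916e+8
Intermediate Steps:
n(H) = H/6
b = -4635/2 (b = -9*(⅙)*5*309 = -15*309/2 = -9*515/2 = -4635/2 ≈ -2317.5)
(-20894 + b)*(U(-52, -18) + (-12254 - 2289)) - 27321 = (-20894 - 4635/2)*((-52 - 18) + (-12254 - 2289)) - 27321 = -46423*(-70 - 14543)/2 - 27321 = -46423/2*(-14613) - 27321 = 678379299/2 - 27321 = 678324657/2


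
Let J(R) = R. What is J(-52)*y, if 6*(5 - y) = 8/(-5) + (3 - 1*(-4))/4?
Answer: -2587/10 ≈ -258.70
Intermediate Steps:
y = 199/40 (y = 5 - (8/(-5) + (3 - 1*(-4))/4)/6 = 5 - (8*(-1/5) + (3 + 4)*(1/4))/6 = 5 - (-8/5 + 7*(1/4))/6 = 5 - (-8/5 + 7/4)/6 = 5 - 1/6*3/20 = 5 - 1/40 = 199/40 ≈ 4.9750)
J(-52)*y = -52*199/40 = -2587/10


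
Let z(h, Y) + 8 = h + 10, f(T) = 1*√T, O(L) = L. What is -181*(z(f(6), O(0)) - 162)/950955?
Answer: 5792/190191 - 181*√6/950955 ≈ 0.029987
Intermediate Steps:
f(T) = √T
z(h, Y) = 2 + h (z(h, Y) = -8 + (h + 10) = -8 + (10 + h) = 2 + h)
-181*(z(f(6), O(0)) - 162)/950955 = -181*((2 + √6) - 162)/950955 = -181*(-160 + √6)*(1/950955) = (28960 - 181*√6)*(1/950955) = 5792/190191 - 181*√6/950955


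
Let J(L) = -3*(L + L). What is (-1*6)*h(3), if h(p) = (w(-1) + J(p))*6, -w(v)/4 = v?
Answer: 504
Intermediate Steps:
w(v) = -4*v
J(L) = -6*L
h(p) = 24 - 36*p (h(p) = (-4*(-1) - 6*p)*6 = (4 - 6*p)*6 = 24 - 36*p)
(-1*6)*h(3) = (-1*6)*(24 - 36*3) = -6*(24 - 108) = -6*(-84) = 504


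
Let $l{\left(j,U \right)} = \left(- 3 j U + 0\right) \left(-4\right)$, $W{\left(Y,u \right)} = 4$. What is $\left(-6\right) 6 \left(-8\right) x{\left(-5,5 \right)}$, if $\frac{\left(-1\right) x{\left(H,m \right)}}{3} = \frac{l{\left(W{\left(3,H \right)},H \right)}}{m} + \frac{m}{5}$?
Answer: $40608$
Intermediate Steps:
$l{\left(j,U \right)} = 12 U j$ ($l{\left(j,U \right)} = \left(- 3 U j + 0\right) \left(-4\right) = - 3 U j \left(-4\right) = 12 U j$)
$x{\left(H,m \right)} = - \frac{3 m}{5} - \frac{144 H}{m}$ ($x{\left(H,m \right)} = - 3 \left(\frac{12 H 4}{m} + \frac{m}{5}\right) = - 3 \left(\frac{48 H}{m} + m \frac{1}{5}\right) = - 3 \left(\frac{48 H}{m} + \frac{m}{5}\right) = - 3 \left(\frac{m}{5} + \frac{48 H}{m}\right) = - \frac{3 m}{5} - \frac{144 H}{m}$)
$\left(-6\right) 6 \left(-8\right) x{\left(-5,5 \right)} = \left(-6\right) 6 \left(-8\right) \left(\left(- \frac{3}{5}\right) 5 - - \frac{720}{5}\right) = \left(-36\right) \left(-8\right) \left(-3 - \left(-720\right) \frac{1}{5}\right) = 288 \left(-3 + 144\right) = 288 \cdot 141 = 40608$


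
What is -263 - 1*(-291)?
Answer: 28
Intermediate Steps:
-263 - 1*(-291) = -263 + 291 = 28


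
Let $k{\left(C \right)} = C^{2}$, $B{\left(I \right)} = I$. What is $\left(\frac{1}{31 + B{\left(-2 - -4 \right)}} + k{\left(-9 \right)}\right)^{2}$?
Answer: $\frac{7150276}{1089} \approx 6565.9$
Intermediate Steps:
$\left(\frac{1}{31 + B{\left(-2 - -4 \right)}} + k{\left(-9 \right)}\right)^{2} = \left(\frac{1}{31 - -2} + \left(-9\right)^{2}\right)^{2} = \left(\frac{1}{31 + \left(-2 + 4\right)} + 81\right)^{2} = \left(\frac{1}{31 + 2} + 81\right)^{2} = \left(\frac{1}{33} + 81\right)^{2} = \left(\frac{2674}{33}\right)^{2} = \frac{7150276}{1089}$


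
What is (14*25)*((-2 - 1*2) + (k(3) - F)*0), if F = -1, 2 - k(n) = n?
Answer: -1400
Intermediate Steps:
k(n) = 2 - n
(14*25)*((-2 - 1*2) + (k(3) - F)*0) = (14*25)*((-2 - 1*2) + ((2 - 1*3) - 1*(-1))*0) = 350*((-2 - 2) + ((2 - 3) + 1)*0) = 350*(-4 + (-1 + 1)*0) = 350*(-4 + 0*0) = 350*(-4 + 0) = 350*(-4) = -1400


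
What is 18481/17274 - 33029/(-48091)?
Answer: 1459312717/830723934 ≈ 1.7567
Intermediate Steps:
18481/17274 - 33029/(-48091) = 18481*(1/17274) - 33029*(-1/48091) = 18481/17274 + 33029/48091 = 1459312717/830723934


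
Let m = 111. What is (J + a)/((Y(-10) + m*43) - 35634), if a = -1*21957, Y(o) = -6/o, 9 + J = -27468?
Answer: 41195/25717 ≈ 1.6019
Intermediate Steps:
J = -27477 (J = -9 - 27468 = -27477)
a = -21957
(J + a)/((Y(-10) + m*43) - 35634) = (-27477 - 21957)/((-6/(-10) + 111*43) - 35634) = -49434/((-6*(-⅒) + 4773) - 35634) = -49434/((⅗ + 4773) - 35634) = -49434/(23868/5 - 35634) = -49434/(-154302/5) = -49434*(-5/154302) = 41195/25717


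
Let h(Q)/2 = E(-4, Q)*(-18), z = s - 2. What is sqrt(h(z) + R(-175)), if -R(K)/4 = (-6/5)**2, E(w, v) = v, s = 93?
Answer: 6*I*sqrt(2279)/5 ≈ 57.287*I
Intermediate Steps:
z = 91 (z = 93 - 2 = 91)
h(Q) = -36*Q (h(Q) = 2*(Q*(-18)) = 2*(-18*Q) = -36*Q)
R(K) = -144/25 (R(K) = -4*(-6/5)**2 = -4*36/25 = -144/25)
sqrt(h(z) + R(-175)) = sqrt(-36*91 - 144/25) = sqrt(-3276 - 144/25) = sqrt(-82044/25) = 6*I*sqrt(2279)/5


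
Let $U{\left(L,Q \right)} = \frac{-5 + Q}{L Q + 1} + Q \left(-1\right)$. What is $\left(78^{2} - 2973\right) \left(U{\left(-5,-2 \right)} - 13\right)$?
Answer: $- \frac{398208}{11} \approx -36201.0$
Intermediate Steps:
$U{\left(L,Q \right)} = - Q + \frac{-5 + Q}{1 + L Q}$ ($U{\left(L,Q \right)} = \frac{-5 + Q}{1 + L Q} - Q = - Q + \frac{-5 + Q}{1 + L Q}$)
$\left(78^{2} - 2973\right) \left(U{\left(-5,-2 \right)} - 13\right) = \left(78^{2} - 2973\right) \left(\frac{-5 - - 5 \left(-2\right)^{2}}{1 - -10} - 13\right) = \left(6084 - 2973\right) \left(\frac{-5 - \left(-5\right) 4}{1 + 10} - 13\right) = 3111 \left(\frac{-5 + 20}{11} - 13\right) = 3111 \left(\frac{1}{11} \cdot 15 - 13\right) = 3111 \left(\frac{15}{11} - 13\right) = 3111 \left(- \frac{128}{11}\right) = - \frac{398208}{11}$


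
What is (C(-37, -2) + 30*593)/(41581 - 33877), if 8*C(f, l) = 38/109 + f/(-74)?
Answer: 31025945/13435776 ≈ 2.3092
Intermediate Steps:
C(f, l) = 19/436 - f/592 (C(f, l) = (38/109 + f/(-74))/8 = (38*(1/109) + f*(-1/74))/8 = (38/109 - f/74)/8 = 19/436 - f/592)
(C(-37, -2) + 30*593)/(41581 - 33877) = ((19/436 - 1/592*(-37)) + 30*593)/(41581 - 33877) = ((19/436 + 1/16) + 17790)/7704 = (185/1744 + 17790)*(1/7704) = (31025945/1744)*(1/7704) = 31025945/13435776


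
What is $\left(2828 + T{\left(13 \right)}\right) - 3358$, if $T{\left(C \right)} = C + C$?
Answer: $-504$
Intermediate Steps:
$T{\left(C \right)} = 2 C$
$\left(2828 + T{\left(13 \right)}\right) - 3358 = \left(2828 + 2 \cdot 13\right) - 3358 = \left(2828 + 26\right) - 3358 = 2854 - 3358 = -504$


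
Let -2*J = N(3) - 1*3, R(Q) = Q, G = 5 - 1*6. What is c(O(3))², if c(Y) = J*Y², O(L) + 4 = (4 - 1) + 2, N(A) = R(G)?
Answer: 4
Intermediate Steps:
G = -1 (G = 5 - 6 = -1)
N(A) = -1
J = 2 (J = -(-1 - 1*3)/2 = -(-1 - 3)/2 = -½*(-4) = 2)
O(L) = 1 (O(L) = -4 + ((4 - 1) + 2) = -4 + (3 + 2) = -4 + 5 = 1)
c(Y) = 2*Y²
c(O(3))² = (2*1²)² = (2*1)² = 2² = 4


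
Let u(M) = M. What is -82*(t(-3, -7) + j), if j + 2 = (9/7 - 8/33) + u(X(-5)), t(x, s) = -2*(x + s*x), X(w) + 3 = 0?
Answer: 756860/231 ≈ 3276.4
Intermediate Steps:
X(w) = -3 (X(w) = -3 + 0 = -3)
t(x, s) = -2*x - 2*s*x
j = -914/231 (j = -2 + ((9/7 - 8/33) - 3) = -2 + (241/231 - 3) = -2 - 452/231 = -914/231 ≈ -3.9567)
-82*(t(-3, -7) + j) = -82*(-2*(-3)*(1 - 7) - 914/231) = -82*(-2*(-3)*(-6) - 914/231) = -82*(-36 - 914/231) = -82*(-9230/231) = 756860/231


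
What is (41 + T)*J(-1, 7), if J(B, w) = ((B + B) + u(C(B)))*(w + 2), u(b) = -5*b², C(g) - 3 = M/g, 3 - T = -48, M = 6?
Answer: -38916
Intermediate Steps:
T = 51 (T = 3 - 1*(-48) = 3 + 48 = 51)
C(g) = 3 + 6/g
J(B, w) = (2 + w)*(-5*(3 + 6/B)² + 2*B) (J(B, w) = ((B + B) - 5*(3 + 6/B)²)*(w + 2) = (2*B - 5*(3 + 6/B)²)*(2 + w) = (-5*(3 + 6/B)² + 2*B)*(2 + w) = (2 + w)*(-5*(3 + 6/B)² + 2*B))
(41 + T)*J(-1, 7) = (41 + 51)*((-90*(2 - 1)² - 45*7*(2 - 1)² + 2*(-1)³*(2 + 7))/(-1)²) = 92*(1*(-90*1² - 45*7*1² + 2*(-1)*9)) = 92*(1*(-90*1 - 45*7*1 - 18)) = 92*(1*(-90 - 315 - 18)) = 92*(1*(-423)) = 92*(-423) = -38916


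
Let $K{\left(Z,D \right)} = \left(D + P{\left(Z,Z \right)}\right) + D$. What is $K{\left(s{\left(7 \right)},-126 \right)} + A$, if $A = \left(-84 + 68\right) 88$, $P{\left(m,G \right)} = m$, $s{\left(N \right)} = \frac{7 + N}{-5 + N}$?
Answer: $-1653$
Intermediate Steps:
$s{\left(N \right)} = \frac{7 + N}{-5 + N}$
$K{\left(Z,D \right)} = Z + 2 D$ ($K{\left(Z,D \right)} = \left(D + Z\right) + D = Z + 2 D$)
$A = -1408$ ($A = \left(-16\right) 88 = -1408$)
$K{\left(s{\left(7 \right)},-126 \right)} + A = \left(\frac{7 + 7}{-5 + 7} + 2 \left(-126\right)\right) - 1408 = \left(\frac{1}{2} \cdot 14 - 252\right) - 1408 = \left(7 - 252\right) - 1408 = -245 - 1408 = -1653$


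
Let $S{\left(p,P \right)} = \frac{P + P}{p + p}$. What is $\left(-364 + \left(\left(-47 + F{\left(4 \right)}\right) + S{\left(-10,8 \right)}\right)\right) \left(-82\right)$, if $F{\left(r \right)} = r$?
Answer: $\frac{167198}{5} \approx 33440.0$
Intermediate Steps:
$S{\left(p,P \right)} = \frac{P}{p}$ ($S{\left(p,P \right)} = \frac{2 P}{2 p} = 2 P \frac{1}{2 p} = \frac{P}{p}$)
$\left(-364 + \left(\left(-47 + F{\left(4 \right)}\right) + S{\left(-10,8 \right)}\right)\right) \left(-82\right) = \left(-364 + \left(\left(-47 + 4\right) + \frac{8}{-10}\right)\right) \left(-82\right) = \left(-364 + \left(-43 + 8 \left(- \frac{1}{10}\right)\right)\right) \left(-82\right) = \left(-364 - \frac{219}{5}\right) \left(-82\right) = \left(- \frac{2039}{5}\right) \left(-82\right) = \frac{167198}{5}$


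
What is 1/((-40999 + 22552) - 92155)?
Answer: -1/110602 ≈ -9.0414e-6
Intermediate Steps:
1/((-40999 + 22552) - 92155) = 1/(-18447 - 92155) = 1/(-110602) = -1/110602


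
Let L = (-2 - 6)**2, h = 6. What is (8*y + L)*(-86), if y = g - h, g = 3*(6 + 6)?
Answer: -26144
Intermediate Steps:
g = 36 (g = 3*12 = 36)
L = 64 (L = (-8)**2 = 64)
y = 30 (y = 36 - 1*6 = 36 - 6 = 30)
(8*y + L)*(-86) = (8*30 + 64)*(-86) = (240 + 64)*(-86) = 304*(-86) = -26144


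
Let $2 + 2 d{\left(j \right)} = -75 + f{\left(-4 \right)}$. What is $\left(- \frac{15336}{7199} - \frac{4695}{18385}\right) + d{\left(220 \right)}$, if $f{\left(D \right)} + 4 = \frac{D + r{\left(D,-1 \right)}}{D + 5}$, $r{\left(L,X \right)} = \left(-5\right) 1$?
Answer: $- \frac{1254332868}{26470723} \approx -47.386$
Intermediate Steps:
$r{\left(L,X \right)} = -5$
$f{\left(D \right)} = -4 + \frac{-5 + D}{5 + D}$ ($f{\left(D \right)} = -4 + \frac{D - 5}{D + 5} = -4 + \frac{-5 + D}{5 + D}$)
$d{\left(j \right)} = -45$ ($d{\left(j \right)} = -1 + \frac{-75 + \frac{-25 - -12}{5 - 4}}{2} = -1 + \frac{-75 + \frac{-25 + 12}{1}}{2} = -1 + \frac{-75 + 1 \left(-13\right)}{2} = -1 + \frac{-75 - 13}{2} = -1 + \frac{1}{2} \left(-88\right) = -1 - 44 = -45$)
$\left(- \frac{15336}{7199} - \frac{4695}{18385}\right) + d{\left(220 \right)} = \left(- \frac{15336}{7199} - \frac{4695}{18385}\right) - 45 = \left(\left(-15336\right) \frac{1}{7199} - \frac{939}{3677}\right) - 45 = \left(- \frac{15336}{7199} - \frac{939}{3677}\right) - 45 = - \frac{63150333}{26470723} - 45 = - \frac{1254332868}{26470723}$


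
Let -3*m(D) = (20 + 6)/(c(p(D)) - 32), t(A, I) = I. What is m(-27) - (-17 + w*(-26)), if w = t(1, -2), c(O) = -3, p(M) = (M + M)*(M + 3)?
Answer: -3649/105 ≈ -34.752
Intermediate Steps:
p(M) = 2*M*(3 + M) (p(M) = (2*M)*(3 + M) = 2*M*(3 + M))
w = -2
m(D) = 26/105 (m(D) = -(20 + 6)/(3*(-3 - 32)) = -26/(3*(-35)) = -26*(-1)/(3*35) = -⅓*(-26/35) = 26/105)
m(-27) - (-17 + w*(-26)) = 26/105 - (-17 - 2*(-26)) = 26/105 - (-17 + 52) = 26/105 - 1*35 = 26/105 - 35 = -3649/105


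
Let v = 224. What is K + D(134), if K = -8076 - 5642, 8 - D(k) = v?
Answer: -13934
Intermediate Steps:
D(k) = -216 (D(k) = 8 - 1*224 = 8 - 224 = -216)
K = -13718
K + D(134) = -13718 - 216 = -13934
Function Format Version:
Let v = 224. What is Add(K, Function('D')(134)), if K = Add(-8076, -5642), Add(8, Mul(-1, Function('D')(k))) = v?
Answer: -13934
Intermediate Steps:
Function('D')(k) = -216 (Function('D')(k) = Add(8, Mul(-1, 224)) = Add(8, -224) = -216)
K = -13718
Add(K, Function('D')(134)) = Add(-13718, -216) = -13934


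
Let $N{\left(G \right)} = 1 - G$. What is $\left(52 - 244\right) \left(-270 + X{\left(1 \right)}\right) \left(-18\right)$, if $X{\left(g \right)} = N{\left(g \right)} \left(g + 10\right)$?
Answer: $-933120$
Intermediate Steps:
$X{\left(g \right)} = \left(1 - g\right) \left(10 + g\right)$ ($X{\left(g \right)} = \left(1 - g\right) \left(g + 10\right) = \left(1 - g\right) \left(10 + g\right)$)
$\left(52 - 244\right) \left(-270 + X{\left(1 \right)}\right) \left(-18\right) = \left(52 - 244\right) \left(-270 - \left(-1 + 1\right) \left(10 + 1\right)\right) \left(-18\right) = - 192 \left(-270 - 0 \cdot 11\right) \left(-18\right) = - 192 \left(-270 + 0\right) \left(-18\right) = \left(-192\right) \left(-270\right) \left(-18\right) = 51840 \left(-18\right) = -933120$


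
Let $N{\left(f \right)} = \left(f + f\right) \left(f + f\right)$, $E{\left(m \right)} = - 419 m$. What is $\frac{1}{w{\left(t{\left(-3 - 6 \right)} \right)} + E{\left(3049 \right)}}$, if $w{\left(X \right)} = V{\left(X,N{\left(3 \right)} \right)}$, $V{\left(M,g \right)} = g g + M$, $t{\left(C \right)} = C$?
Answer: $- \frac{1}{1276244} \approx -7.8355 \cdot 10^{-7}$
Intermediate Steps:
$N{\left(f \right)} = 4 f^{2}$ ($N{\left(f \right)} = 2 f 2 f = 4 f^{2}$)
$V{\left(M,g \right)} = M + g^{2}$ ($V{\left(M,g \right)} = g^{2} + M = M + g^{2}$)
$w{\left(X \right)} = 1296 + X$ ($w{\left(X \right)} = X + \left(4 \cdot 3^{2}\right)^{2} = X + \left(4 \cdot 9\right)^{2} = X + 36^{2} = X + 1296 = 1296 + X$)
$\frac{1}{w{\left(t{\left(-3 - 6 \right)} \right)} + E{\left(3049 \right)}} = \frac{1}{\left(1296 - 9\right) - 1277531} = \frac{1}{1287 - 1277531} = \frac{1}{-1276244} = - \frac{1}{1276244}$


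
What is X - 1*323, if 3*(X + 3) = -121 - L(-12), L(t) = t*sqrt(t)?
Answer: -1099/3 + 8*I*sqrt(3) ≈ -366.33 + 13.856*I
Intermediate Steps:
L(t) = t**(3/2)
X = -130/3 + 8*I*sqrt(3) (X = -3 + (-121 - (-12)**(3/2))/3 = -3 + (-121 - (-24)*I*sqrt(3))/3 = -3 + (-121 + 24*I*sqrt(3))/3 = -3 + (-121/3 + 8*I*sqrt(3)) = -130/3 + 8*I*sqrt(3) ≈ -43.333 + 13.856*I)
X - 1*323 = (-130/3 + 8*I*sqrt(3)) - 1*323 = (-130/3 + 8*I*sqrt(3)) - 323 = -1099/3 + 8*I*sqrt(3)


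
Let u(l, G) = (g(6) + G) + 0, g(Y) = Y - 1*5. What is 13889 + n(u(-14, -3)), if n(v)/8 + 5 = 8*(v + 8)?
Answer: 14233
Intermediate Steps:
g(Y) = -5 + Y (g(Y) = Y - 5 = -5 + Y)
u(l, G) = 1 + G (u(l, G) = ((-5 + 6) + G) + 0 = (1 + G) + 0 = 1 + G)
n(v) = 472 + 64*v (n(v) = -40 + 8*(8*(v + 8)) = -40 + 8*(8*(8 + v)) = -40 + 8*(64 + 8*v) = -40 + (512 + 64*v) = 472 + 64*v)
13889 + n(u(-14, -3)) = 13889 + (472 + 64*(1 - 3)) = 13889 + (472 + 64*(-2)) = 13889 + (472 - 128) = 13889 + 344 = 14233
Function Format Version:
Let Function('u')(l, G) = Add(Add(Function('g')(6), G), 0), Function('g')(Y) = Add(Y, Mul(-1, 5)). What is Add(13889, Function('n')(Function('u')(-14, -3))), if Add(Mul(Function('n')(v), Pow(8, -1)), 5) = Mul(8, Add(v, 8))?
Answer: 14233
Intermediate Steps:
Function('g')(Y) = Add(-5, Y) (Function('g')(Y) = Add(Y, -5) = Add(-5, Y))
Function('u')(l, G) = Add(1, G) (Function('u')(l, G) = Add(Add(Add(-5, 6), G), 0) = Add(Add(1, G), 0) = Add(1, G))
Function('n')(v) = Add(472, Mul(64, v)) (Function('n')(v) = Add(-40, Mul(8, Mul(8, Add(v, 8)))) = Add(-40, Mul(8, Mul(8, Add(8, v)))) = Add(-40, Mul(8, Add(64, Mul(8, v)))) = Add(-40, Add(512, Mul(64, v))) = Add(472, Mul(64, v)))
Add(13889, Function('n')(Function('u')(-14, -3))) = Add(13889, Add(472, Mul(64, Add(1, -3)))) = Add(13889, Add(472, Mul(64, -2))) = Add(13889, Add(472, -128)) = Add(13889, 344) = 14233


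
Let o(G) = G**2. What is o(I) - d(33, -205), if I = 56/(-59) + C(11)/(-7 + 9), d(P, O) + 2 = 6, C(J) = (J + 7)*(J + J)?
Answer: 135149952/3481 ≈ 38825.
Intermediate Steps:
C(J) = 2*J*(7 + J) (C(J) = (7 + J)*(2*J) = 2*J*(7 + J))
d(P, O) = 4 (d(P, O) = -2 + 6 = 4)
I = 11626/59 (I = 56/(-59) + (2*11*(7 + 11))/(-7 + 9) = 56*(-1/59) + (2*11*18)/2 = -56/59 + 396*(1/2) = -56/59 + 198 = 11626/59 ≈ 197.05)
o(I) - d(33, -205) = (11626/59)**2 - 1*4 = 135163876/3481 - 4 = 135149952/3481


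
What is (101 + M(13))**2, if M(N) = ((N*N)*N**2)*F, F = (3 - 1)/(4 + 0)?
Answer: 827310169/4 ≈ 2.0683e+8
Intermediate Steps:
F = 1/2 (F = 2/4 = 2*(1/4) = 1/2 ≈ 0.50000)
M(N) = N**4/2 (M(N) = ((N*N)*N**2)*(1/2) = (N**2*N**2)*(1/2) = N**4*(1/2) = N**4/2)
(101 + M(13))**2 = (101 + (1/2)*13**4)**2 = (101 + (1/2)*28561)**2 = (101 + 28561/2)**2 = (28763/2)**2 = 827310169/4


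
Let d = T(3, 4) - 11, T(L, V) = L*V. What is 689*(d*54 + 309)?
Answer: 250107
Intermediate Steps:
d = 1 (d = 3*4 - 11 = 12 - 11 = 1)
689*(d*54 + 309) = 689*(1*54 + 309) = 689*(54 + 309) = 689*363 = 250107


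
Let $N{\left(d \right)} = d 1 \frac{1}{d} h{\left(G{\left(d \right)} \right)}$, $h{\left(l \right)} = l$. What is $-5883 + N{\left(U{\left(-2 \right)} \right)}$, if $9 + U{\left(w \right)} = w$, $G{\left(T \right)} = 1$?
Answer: $-5882$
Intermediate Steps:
$U{\left(w \right)} = -9 + w$
$N{\left(d \right)} = 1$ ($N{\left(d \right)} = d 1 \frac{1}{d} 1 = \frac{d}{d} 1 = 1 \cdot 1 = 1$)
$-5883 + N{\left(U{\left(-2 \right)} \right)} = -5883 + 1 = -5882$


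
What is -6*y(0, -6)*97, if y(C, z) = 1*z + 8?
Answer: -1164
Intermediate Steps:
y(C, z) = 8 + z (y(C, z) = z + 8 = 8 + z)
-6*y(0, -6)*97 = -6*(8 - 6)*97 = -6*2*97 = -12*97 = -1164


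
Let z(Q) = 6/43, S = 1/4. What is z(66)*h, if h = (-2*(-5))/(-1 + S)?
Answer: -80/43 ≈ -1.8605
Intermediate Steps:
S = ¼ ≈ 0.25000
z(Q) = 6/43 (z(Q) = 6*(1/43) = 6/43)
h = -40/3 (h = (-2*(-5))/(-1 + ¼) = 10/(-¾) = 10*(-4/3) = -40/3 ≈ -13.333)
z(66)*h = (6/43)*(-40/3) = -80/43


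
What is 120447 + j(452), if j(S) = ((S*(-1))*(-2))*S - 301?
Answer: 528754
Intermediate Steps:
j(S) = -301 + 2*S**2 (j(S) = (-S*(-2))*S - 301 = (2*S)*S - 301 = 2*S**2 - 301 = -301 + 2*S**2)
120447 + j(452) = 120447 + (-301 + 2*452**2) = 120447 + (-301 + 2*204304) = 120447 + (-301 + 408608) = 120447 + 408307 = 528754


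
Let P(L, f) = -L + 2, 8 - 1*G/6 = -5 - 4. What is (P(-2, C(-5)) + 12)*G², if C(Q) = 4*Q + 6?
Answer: 166464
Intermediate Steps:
C(Q) = 6 + 4*Q
G = 102 (G = 48 - 6*(-5 - 4) = 48 - 6*(-9) = 48 + 54 = 102)
P(L, f) = 2 - L
(P(-2, C(-5)) + 12)*G² = ((2 - 1*(-2)) + 12)*102² = ((2 + 2) + 12)*10404 = (4 + 12)*10404 = 16*10404 = 166464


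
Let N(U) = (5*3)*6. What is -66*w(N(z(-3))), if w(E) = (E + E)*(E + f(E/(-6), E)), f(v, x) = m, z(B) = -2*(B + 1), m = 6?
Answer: -1140480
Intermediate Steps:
z(B) = -2 - 2*B (z(B) = -2*(1 + B) = -2 - 2*B)
N(U) = 90 (N(U) = 15*6 = 90)
f(v, x) = 6
w(E) = 2*E*(6 + E) (w(E) = (E + E)*(E + 6) = (2*E)*(6 + E) = 2*E*(6 + E))
-66*w(N(z(-3))) = -132*90*(6 + 90) = -132*90*96 = -66*17280 = -1140480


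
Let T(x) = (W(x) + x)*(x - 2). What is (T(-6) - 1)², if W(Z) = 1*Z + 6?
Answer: 2209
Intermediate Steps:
W(Z) = 6 + Z (W(Z) = Z + 6 = 6 + Z)
T(x) = (-2 + x)*(6 + 2*x) (T(x) = ((6 + x) + x)*(x - 2) = (6 + 2*x)*(-2 + x) = (-2 + x)*(6 + 2*x))
(T(-6) - 1)² = ((-12 + 2*(-6) + 2*(-6)²) - 1)² = ((-12 - 12 + 2*36) - 1)² = ((-12 - 12 + 72) - 1)² = (48 - 1)² = 47² = 2209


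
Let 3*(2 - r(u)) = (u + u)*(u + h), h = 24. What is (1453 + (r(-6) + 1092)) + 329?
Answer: 2948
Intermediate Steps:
r(u) = 2 - 2*u*(24 + u)/3 (r(u) = 2 - (u + u)*(u + 24)/3 = 2 - 2*u*(24 + u)/3)
(1453 + (r(-6) + 1092)) + 329 = (1453 + ((2 - 16*(-6) - ⅔*(-6)²) + 1092)) + 329 = (1453 + ((2 + 96 - ⅔*36) + 1092)) + 329 = (1453 + ((2 + 96 - 24) + 1092)) + 329 = (1453 + (74 + 1092)) + 329 = (1453 + 1166) + 329 = 2619 + 329 = 2948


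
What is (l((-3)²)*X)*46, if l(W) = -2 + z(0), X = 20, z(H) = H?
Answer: -1840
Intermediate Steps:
l(W) = -2 (l(W) = -2 + 0 = -2)
(l((-3)²)*X)*46 = -2*20*46 = -40*46 = -1840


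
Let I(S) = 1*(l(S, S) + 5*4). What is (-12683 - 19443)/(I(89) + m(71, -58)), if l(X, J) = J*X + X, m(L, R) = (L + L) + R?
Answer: -16063/4057 ≈ -3.9593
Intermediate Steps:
m(L, R) = R + 2*L (m(L, R) = 2*L + R = R + 2*L)
l(X, J) = X + J*X
I(S) = 20 + S*(1 + S) (I(S) = 1*(S*(1 + S) + 5*4) = 1*(S*(1 + S) + 20) = 1*(20 + S*(1 + S)) = 20 + S*(1 + S))
(-12683 - 19443)/(I(89) + m(71, -58)) = (-12683 - 19443)/((20 + 89*(1 + 89)) + (-58 + 2*71)) = -32126/((20 + 89*90) + (-58 + 142)) = -32126/((20 + 8010) + 84) = -32126/(8030 + 84) = -32126/8114 = -32126*1/8114 = -16063/4057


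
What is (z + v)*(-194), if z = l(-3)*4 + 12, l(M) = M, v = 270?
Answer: -52380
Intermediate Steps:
z = 0 (z = -3*4 + 12 = -12 + 12 = 0)
(z + v)*(-194) = (0 + 270)*(-194) = 270*(-194) = -52380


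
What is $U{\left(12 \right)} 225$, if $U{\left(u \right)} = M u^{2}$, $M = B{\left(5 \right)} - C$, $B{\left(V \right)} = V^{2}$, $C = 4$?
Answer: $680400$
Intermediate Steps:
$M = 21$ ($M = 5^{2} - 4 = 25 - 4 = 21$)
$U{\left(u \right)} = 21 u^{2}$
$U{\left(12 \right)} 225 = 21 \cdot 12^{2} \cdot 225 = 21 \cdot 144 \cdot 225 = 3024 \cdot 225 = 680400$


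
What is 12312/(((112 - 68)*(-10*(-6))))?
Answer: 513/110 ≈ 4.6636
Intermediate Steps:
12312/(((112 - 68)*(-10*(-6)))) = 12312/((44*60)) = 12312/2640 = 12312*(1/2640) = 513/110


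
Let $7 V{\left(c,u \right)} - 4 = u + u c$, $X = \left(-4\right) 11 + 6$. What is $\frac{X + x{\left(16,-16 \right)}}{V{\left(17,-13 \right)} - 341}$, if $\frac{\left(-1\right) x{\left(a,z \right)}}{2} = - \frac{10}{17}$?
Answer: $\frac{4382}{44489} \approx 0.098496$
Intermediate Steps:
$x{\left(a,z \right)} = \frac{20}{17}$ ($x{\left(a,z \right)} = - 2 \left(- \frac{10}{17}\right) = - 2 \left(\left(-10\right) \frac{1}{17}\right) = \left(-2\right) \left(- \frac{10}{17}\right) = \frac{20}{17}$)
$X = -38$ ($X = -44 + 6 = -38$)
$V{\left(c,u \right)} = \frac{4}{7} + \frac{u}{7} + \frac{c u}{7}$ ($V{\left(c,u \right)} = \frac{4}{7} + \frac{u + u c}{7} = \frac{4}{7} + \frac{u + c u}{7} = \frac{4}{7} + \left(\frac{u}{7} + \frac{c u}{7}\right) = \frac{4}{7} + \frac{u}{7} + \frac{c u}{7}$)
$\frac{X + x{\left(16,-16 \right)}}{V{\left(17,-13 \right)} - 341} = \frac{-38 + \frac{20}{17}}{\left(\frac{4}{7} + \frac{1}{7} \left(-13\right) + \frac{1}{7} \cdot 17 \left(-13\right)\right) - 341} = - \frac{626}{17 \left(\left(\frac{4}{7} - \frac{13}{7} - \frac{221}{7}\right) - 341\right)} = - \frac{626}{17 \left(- \frac{230}{7} - 341\right)} = - \frac{626}{17 \left(- \frac{2617}{7}\right)} = \left(- \frac{626}{17}\right) \left(- \frac{7}{2617}\right) = \frac{4382}{44489}$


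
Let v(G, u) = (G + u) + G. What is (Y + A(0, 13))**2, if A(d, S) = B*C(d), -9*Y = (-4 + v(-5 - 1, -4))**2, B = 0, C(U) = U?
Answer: 160000/81 ≈ 1975.3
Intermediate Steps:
v(G, u) = u + 2*G
Y = -400/9 (Y = -(-4 + (-4 + 2*(-5 - 1)))**2/9 = -(-4 + (-4 + 2*(-6)))**2/9 = -(-4 + (-4 - 12))**2/9 = -(-4 - 16)**2/9 = -1/9*(-20)**2 = -1/9*400 = -400/9 ≈ -44.444)
A(d, S) = 0 (A(d, S) = 0*d = 0)
(Y + A(0, 13))**2 = (-400/9 + 0)**2 = (-400/9)**2 = 160000/81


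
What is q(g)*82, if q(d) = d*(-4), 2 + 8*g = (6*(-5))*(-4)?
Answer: -4838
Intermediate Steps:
g = 59/4 (g = -¼ + ((6*(-5))*(-4))/8 = -¼ + (-30*(-4))/8 = -¼ + (⅛)*120 = -¼ + 15 = 59/4 ≈ 14.750)
q(d) = -4*d
q(g)*82 = -4*59/4*82 = -59*82 = -4838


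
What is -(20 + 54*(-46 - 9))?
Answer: 2950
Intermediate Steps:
-(20 + 54*(-46 - 9)) = -(20 + 54*(-55)) = -(20 - 2970) = -1*(-2950) = 2950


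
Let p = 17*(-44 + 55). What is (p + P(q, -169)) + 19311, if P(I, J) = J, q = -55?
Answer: 19329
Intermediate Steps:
p = 187 (p = 17*11 = 187)
(p + P(q, -169)) + 19311 = (187 - 169) + 19311 = 18 + 19311 = 19329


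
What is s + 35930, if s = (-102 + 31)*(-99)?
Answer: 42959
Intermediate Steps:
s = 7029 (s = -71*(-99) = 7029)
s + 35930 = 7029 + 35930 = 42959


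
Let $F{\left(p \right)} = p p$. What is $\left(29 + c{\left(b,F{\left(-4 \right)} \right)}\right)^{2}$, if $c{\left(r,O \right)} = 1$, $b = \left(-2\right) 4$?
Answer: $900$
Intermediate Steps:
$F{\left(p \right)} = p^{2}$
$b = -8$
$\left(29 + c{\left(b,F{\left(-4 \right)} \right)}\right)^{2} = \left(29 + 1\right)^{2} = 30^{2} = 900$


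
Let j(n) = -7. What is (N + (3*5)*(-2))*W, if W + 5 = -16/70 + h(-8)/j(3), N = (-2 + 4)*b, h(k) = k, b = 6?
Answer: 2574/35 ≈ 73.543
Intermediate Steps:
N = 12 (N = (-2 + 4)*6 = 2*6 = 12)
W = -143/35 (W = -5 + (-16/70 - 8/(-7)) = -5 + (-16*1/70 - 8*(-⅐)) = -5 + (-8/35 + 8/7) = -5 + 32/35 = -143/35 ≈ -4.0857)
(N + (3*5)*(-2))*W = (12 + (3*5)*(-2))*(-143/35) = (12 + 15*(-2))*(-143/35) = (12 - 30)*(-143/35) = -18*(-143/35) = 2574/35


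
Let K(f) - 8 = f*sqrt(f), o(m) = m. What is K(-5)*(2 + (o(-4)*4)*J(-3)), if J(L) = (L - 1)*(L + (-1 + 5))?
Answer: 528 - 330*I*sqrt(5) ≈ 528.0 - 737.9*I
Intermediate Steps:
K(f) = 8 + f**(3/2) (K(f) = 8 + f*sqrt(f) = 8 + f**(3/2))
J(L) = (-1 + L)*(4 + L) (J(L) = (-1 + L)*(L + 4) = (-1 + L)*(4 + L))
K(-5)*(2 + (o(-4)*4)*J(-3)) = (8 + (-5)**(3/2))*(2 + (-4*4)*(-4 + (-3)**2 + 3*(-3))) = (8 - 5*I*sqrt(5))*(2 - 16*(-4 + 9 - 9)) = (8 - 5*I*sqrt(5))*(2 - 16*(-4)) = (8 - 5*I*sqrt(5))*(2 + 64) = (8 - 5*I*sqrt(5))*66 = 528 - 330*I*sqrt(5)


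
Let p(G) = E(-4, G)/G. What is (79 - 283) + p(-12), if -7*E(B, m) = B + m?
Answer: -4288/21 ≈ -204.19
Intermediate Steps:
E(B, m) = -B/7 - m/7 (E(B, m) = -(B + m)/7 = -B/7 - m/7)
p(G) = (4/7 - G/7)/G (p(G) = (-⅐*(-4) - G/7)/G = (4/7 - G/7)/G)
(79 - 283) + p(-12) = (79 - 283) + (⅐)*(4 - 1*(-12))/(-12) = -204 + (⅐)*(-1/12)*(4 + 12) = -204 + (⅐)*(-1/12)*16 = -204 - 4/21 = -4288/21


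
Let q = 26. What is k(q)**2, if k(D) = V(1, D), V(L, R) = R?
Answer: 676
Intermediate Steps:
k(D) = D
k(q)**2 = 26**2 = 676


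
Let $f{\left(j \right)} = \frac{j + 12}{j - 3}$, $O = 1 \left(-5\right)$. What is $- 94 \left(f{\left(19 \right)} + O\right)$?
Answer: $\frac{2303}{8} \approx 287.88$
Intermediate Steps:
$O = -5$
$f{\left(j \right)} = \frac{12 + j}{-3 + j}$
$- 94 \left(f{\left(19 \right)} + O\right) = - 94 \left(\frac{12 + 19}{-3 + 19} - 5\right) = - 94 \left(\frac{1}{16} \cdot 31 - 5\right) = - 94 \left(\frac{31}{16} - 5\right) = \left(-94\right) \left(- \frac{49}{16}\right) = \frac{2303}{8}$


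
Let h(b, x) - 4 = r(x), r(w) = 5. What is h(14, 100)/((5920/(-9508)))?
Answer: -21393/1480 ≈ -14.455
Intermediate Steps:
h(b, x) = 9 (h(b, x) = 4 + 5 = 9)
h(14, 100)/((5920/(-9508))) = 9/((5920/(-9508))) = 9/((5920*(-1/9508))) = 9/(-1480/2377) = 9*(-2377/1480) = -21393/1480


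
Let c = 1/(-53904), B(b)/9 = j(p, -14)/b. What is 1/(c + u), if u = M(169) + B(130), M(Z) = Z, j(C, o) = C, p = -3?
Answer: 3503760/591407671 ≈ 0.0059244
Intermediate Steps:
B(b) = -27/b (B(b) = 9*(-3/b) = -27/b)
u = 21943/130 (u = 169 - 27/130 = 21943/130 ≈ 168.79)
c = -1/53904 ≈ -1.8552e-5
1/(c + u) = 1/(-1/53904 + 21943/130) = 1/(591407671/3503760) = 3503760/591407671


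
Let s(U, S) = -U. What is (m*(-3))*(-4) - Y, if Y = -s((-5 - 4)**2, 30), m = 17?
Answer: 123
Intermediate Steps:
Y = 81 (Y = -(-1)*(-5 - 4)**2 = -(-1)*(-9)**2 = -(-1)*81 = -1*(-81) = 81)
(m*(-3))*(-4) - Y = (17*(-3))*(-4) - 1*81 = -51*(-4) - 81 = 204 - 81 = 123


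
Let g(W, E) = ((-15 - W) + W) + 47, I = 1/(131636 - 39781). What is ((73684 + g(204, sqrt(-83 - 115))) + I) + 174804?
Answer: 22827804601/91855 ≈ 2.4852e+5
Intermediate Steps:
I = 1/91855 ≈ 1.0887e-5
g(W, E) = 32 (g(W, E) = -15 + 47 = 32)
((73684 + g(204, sqrt(-83 - 115))) + I) + 174804 = ((73684 + 32) + 1/91855) + 174804 = (73716 + 1/91855) + 174804 = 6771183181/91855 + 174804 = 22827804601/91855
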